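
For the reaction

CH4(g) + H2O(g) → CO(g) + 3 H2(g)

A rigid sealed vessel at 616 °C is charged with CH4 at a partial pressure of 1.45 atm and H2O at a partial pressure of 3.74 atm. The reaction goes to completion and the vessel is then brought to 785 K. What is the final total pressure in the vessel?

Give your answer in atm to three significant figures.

With V and T fixed, P_i ∝ n_i, so the mole ratios apply directly to partial pressures at 616 °C.
P(H2O) required for 1.45 atm of CH4 = (1/1) × 1.45 = 1.450 atm; available 3.74 atm, so CH4 is limiting.
P(H2O) remaining = 3.74 − (1/1) × 1.45 = 2.290 atm
P(gaseous products) = (1+3)/1 × 1.45 = 5.800 atm
P_total at 616 °C = 2.290 + 5.800 = 8.090 atm
Scaling to 785 K: P = 8.090 × 785/889.15 = 7.142 atm

7.14 atm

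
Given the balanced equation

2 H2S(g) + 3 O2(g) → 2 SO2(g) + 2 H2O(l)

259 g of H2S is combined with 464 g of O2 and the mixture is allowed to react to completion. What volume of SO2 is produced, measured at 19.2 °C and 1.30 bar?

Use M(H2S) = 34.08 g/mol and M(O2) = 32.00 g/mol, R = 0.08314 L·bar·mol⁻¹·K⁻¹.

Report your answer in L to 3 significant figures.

n(H2S) = 259 / 34.08 = 7.600 mol
n(O2) = 464 / 32.00 = 14.50 mol
For 7.600 mol H2S, stoichiometry requires (3/2) × 7.600 = 11.40 mol O2; 14.50 mol is available, so H2S is limiting.
n(SO2) = (2/2) × 7.600 = 7.600 mol
V(SO2) = nRT/P = 7.600 × 0.08314 × 292.35 / 1.30 = 142.1 L

142 L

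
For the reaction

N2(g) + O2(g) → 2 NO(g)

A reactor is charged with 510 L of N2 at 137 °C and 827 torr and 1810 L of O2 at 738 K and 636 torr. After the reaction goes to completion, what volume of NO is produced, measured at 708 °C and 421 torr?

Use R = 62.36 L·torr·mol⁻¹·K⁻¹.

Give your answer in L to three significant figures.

n(N2) = PV/RT = (827 × 510) / (62.36 × 410.15) = 16.49 mol
n(O2) = PV/RT = (636 × 1810) / (62.36 × 738) = 25.01 mol
For 16.49 mol N2, stoichiometry requires (1/1) × 16.49 = 16.49 mol O2; 25.01 mol is available, so N2 is limiting.
n(NO) = (2/1) × 16.49 = 32.98 mol
V(NO) = nRT/P = 32.98 × 62.36 × 981.15 / 421 = 4793 L

4790 L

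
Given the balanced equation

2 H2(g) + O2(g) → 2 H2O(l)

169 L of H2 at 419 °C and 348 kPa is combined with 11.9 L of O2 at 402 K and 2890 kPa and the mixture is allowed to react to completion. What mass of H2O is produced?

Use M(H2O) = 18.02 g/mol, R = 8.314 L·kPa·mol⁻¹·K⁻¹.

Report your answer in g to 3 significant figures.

184 g

n(H2) = PV/RT = (348 × 169) / (8.314 × 692.15) = 10.22 mol
n(O2) = PV/RT = (2890 × 11.9) / (8.314 × 402) = 10.29 mol
For 10.22 mol H2, stoichiometry requires (1/2) × 10.22 = 5.110 mol O2; 10.29 mol is available, so H2 is limiting.
n(H2O) = (2/2) × 10.22 = 10.22 mol
m(H2O) = 10.22 × 18.02 = 184.2 g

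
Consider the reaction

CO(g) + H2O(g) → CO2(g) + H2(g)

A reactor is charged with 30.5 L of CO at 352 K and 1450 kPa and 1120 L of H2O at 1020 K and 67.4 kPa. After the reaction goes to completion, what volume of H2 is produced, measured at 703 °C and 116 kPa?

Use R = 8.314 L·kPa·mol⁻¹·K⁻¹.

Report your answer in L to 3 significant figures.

n(CO) = PV/RT = (1450 × 30.5) / (8.314 × 352) = 15.11 mol
n(H2O) = PV/RT = (67.4 × 1120) / (8.314 × 1020) = 8.902 mol
For 15.11 mol CO, stoichiometry requires (1/1) × 15.11 = 15.11 mol H2O; 8.902 mol is available, so H2O is limiting.
n(H2) = (1/1) × 8.902 = 8.902 mol
V(H2) = nRT/P = 8.902 × 8.314 × 976.15 / 116 = 622.8 L

623 L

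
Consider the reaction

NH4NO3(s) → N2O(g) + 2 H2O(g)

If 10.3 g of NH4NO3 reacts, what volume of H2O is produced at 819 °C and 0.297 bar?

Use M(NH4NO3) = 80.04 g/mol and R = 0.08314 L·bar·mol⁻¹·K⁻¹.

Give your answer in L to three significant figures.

n(NH4NO3) = 10.30 / 80.04 = 0.1287 mol
n(H2O) = (2/1) × 0.1287 = 0.2574 mol
V = nRT/P = 0.2574 × 0.08314 × 1092.15 / 0.297 = 78.69 L

78.7 L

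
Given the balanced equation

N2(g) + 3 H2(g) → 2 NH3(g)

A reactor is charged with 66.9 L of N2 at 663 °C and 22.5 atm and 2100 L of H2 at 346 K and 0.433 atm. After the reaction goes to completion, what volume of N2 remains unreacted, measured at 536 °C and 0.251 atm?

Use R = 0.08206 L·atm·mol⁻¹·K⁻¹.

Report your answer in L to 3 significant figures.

2360 L

n(N2) = PV/RT = (22.5 × 66.9) / (0.08206 × 936.15) = 19.59 mol
n(H2) = PV/RT = (0.433 × 2100) / (0.08206 × 346) = 32.03 mol
For 19.59 mol N2, stoichiometry requires (3/1) × 19.59 = 58.77 mol H2; 32.03 mol is available, so H2 is limiting.
n(N2) consumed = (1/3) × 32.03 = 10.68 mol; remaining = 19.59 − 10.68 = 8.910 mol
V(N2) = nRT/P = 8.910 × 0.08206 × 809.15 / 0.251 = 2357 L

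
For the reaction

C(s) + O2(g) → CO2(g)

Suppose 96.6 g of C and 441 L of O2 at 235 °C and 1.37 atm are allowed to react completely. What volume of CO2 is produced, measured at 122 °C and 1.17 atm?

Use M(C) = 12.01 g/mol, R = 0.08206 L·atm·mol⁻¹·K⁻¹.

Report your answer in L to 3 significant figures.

n(C) = 96.6 / 12.01 = 8.043 mol
n(O2) = PV/RT = (1.37 × 441) / (0.08206 × 508.15) = 14.49 mol
For 8.043 mol C, stoichiometry requires (1/1) × 8.043 = 8.043 mol O2; 14.49 mol is available, so C is limiting.
n(CO2) = (1/1) × 8.043 = 8.043 mol
V(CO2) = nRT/P = 8.043 × 0.08206 × 395.15 / 1.17 = 222.9 L

223 L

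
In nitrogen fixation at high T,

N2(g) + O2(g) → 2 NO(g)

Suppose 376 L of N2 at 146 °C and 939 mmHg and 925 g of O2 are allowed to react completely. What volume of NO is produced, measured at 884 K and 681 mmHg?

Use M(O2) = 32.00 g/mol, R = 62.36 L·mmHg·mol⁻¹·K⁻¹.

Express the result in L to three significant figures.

2190 L

n(N2) = PV/RT = (939 × 376) / (62.36 × 419.15) = 13.51 mol
n(O2) = 925 / 32.00 = 28.91 mol
For 13.51 mol N2, stoichiometry requires (1/1) × 13.51 = 13.51 mol O2; 28.91 mol is available, so N2 is limiting.
n(NO) = (2/1) × 13.51 = 27.02 mol
V(NO) = nRT/P = 27.02 × 62.36 × 884 / 681 = 2187 L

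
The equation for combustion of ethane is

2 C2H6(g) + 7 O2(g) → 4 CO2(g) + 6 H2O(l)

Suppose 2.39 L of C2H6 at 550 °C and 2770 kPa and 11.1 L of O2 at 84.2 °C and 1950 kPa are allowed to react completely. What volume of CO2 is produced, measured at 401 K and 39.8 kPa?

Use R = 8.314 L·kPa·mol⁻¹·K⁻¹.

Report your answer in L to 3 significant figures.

n(C2H6) = PV/RT = (2770 × 2.39) / (8.314 × 823.15) = 0.9674 mol
n(O2) = PV/RT = (1950 × 11.1) / (8.314 × 357.35) = 7.285 mol
For 0.9674 mol C2H6, stoichiometry requires (7/2) × 0.9674 = 3.386 mol O2; 7.285 mol is available, so C2H6 is limiting.
n(CO2) = (4/2) × 0.9674 = 1.935 mol
V(CO2) = nRT/P = 1.935 × 8.314 × 401 / 39.8 = 162.1 L

162 L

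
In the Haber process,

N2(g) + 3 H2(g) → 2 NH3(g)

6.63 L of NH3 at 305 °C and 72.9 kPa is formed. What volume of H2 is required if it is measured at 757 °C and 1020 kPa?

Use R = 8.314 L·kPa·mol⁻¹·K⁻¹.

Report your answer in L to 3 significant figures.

1.27 L

n(NH3) = PV/RT = (72.9 × 6.63) / (8.314 × 578.15) = 0.1006 mol
n(H2) = (3/2) × 0.1006 = 0.1509 mol
V = nRT/P = 0.1509 × 8.314 × 1030.15 / 1020 = 1.267 L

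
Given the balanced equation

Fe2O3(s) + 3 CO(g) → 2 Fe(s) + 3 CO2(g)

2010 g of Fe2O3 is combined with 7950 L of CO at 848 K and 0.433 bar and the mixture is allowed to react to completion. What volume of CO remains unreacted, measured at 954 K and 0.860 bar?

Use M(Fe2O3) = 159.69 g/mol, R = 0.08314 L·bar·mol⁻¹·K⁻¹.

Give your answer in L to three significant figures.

n(Fe2O3) = 2010 / 159.69 = 12.59 mol
n(CO) = PV/RT = (0.433 × 7950) / (0.08314 × 848) = 48.83 mol
For 12.59 mol Fe2O3, stoichiometry requires (3/1) × 12.59 = 37.77 mol CO; 48.83 mol is available, so Fe2O3 is limiting.
n(CO) consumed = (3/1) × 12.59 = 37.77 mol; remaining = 48.83 − 37.77 = 11.06 mol
V(CO) = nRT/P = 11.06 × 0.08314 × 954 / 0.860 = 1020 L

1020 L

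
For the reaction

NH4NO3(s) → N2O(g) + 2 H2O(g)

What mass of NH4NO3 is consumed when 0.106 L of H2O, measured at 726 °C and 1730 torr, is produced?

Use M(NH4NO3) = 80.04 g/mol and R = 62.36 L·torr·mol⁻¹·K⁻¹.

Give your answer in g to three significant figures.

n(H2O) = PV/RT = (1730 × 0.106) / (62.36 × 999.15) = 0.002943 mol
n(NH4NO3) = (1/2) × 0.002943 = 0.001471 mol
m(NH4NO3) = 0.001471 × 80.04 = 0.1177 g

0.118 g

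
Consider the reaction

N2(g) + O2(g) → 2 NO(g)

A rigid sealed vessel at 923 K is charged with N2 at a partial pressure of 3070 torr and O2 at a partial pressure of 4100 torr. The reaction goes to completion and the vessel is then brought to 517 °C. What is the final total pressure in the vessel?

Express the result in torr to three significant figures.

6140 torr

Because the vessel is rigid and T is held at 923 K, work the stoichiometry in partial pressures (P_i = n_iRT/V).
P(O2) required for 3070 torr of N2 = (1/1) × 3070 = 3070 torr; available 4100 torr, so N2 is limiting.
P(O2) remaining = 4100 − (1/1) × 3070 = 1030 torr
P(gaseous products) = (2)/1 × 3070 = 6140 torr
P_total at 923 K = 1030 + 6140 = 7170 torr
Scaling to 517 °C: P = 7170 × 790.15/923 = 6138 torr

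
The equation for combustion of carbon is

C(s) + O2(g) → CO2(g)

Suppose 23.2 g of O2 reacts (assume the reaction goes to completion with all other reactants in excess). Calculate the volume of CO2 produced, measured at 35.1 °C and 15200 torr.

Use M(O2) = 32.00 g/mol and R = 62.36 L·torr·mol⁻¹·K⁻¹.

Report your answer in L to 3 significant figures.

0.917 L

n(O2) = 23.20 / 32.00 = 0.7250 mol
n(CO2) = (1/1) × 0.7250 = 0.7250 mol
V = nRT/P = 0.7250 × 62.36 × 308.25 / 15200 = 0.9169 L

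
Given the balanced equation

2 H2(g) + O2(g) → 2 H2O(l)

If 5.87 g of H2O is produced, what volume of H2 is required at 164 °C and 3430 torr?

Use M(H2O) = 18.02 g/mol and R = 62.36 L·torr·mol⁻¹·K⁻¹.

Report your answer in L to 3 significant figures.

2.59 L

n(H2O) = 5.870 / 18.02 = 0.3257 mol
n(H2) = (2/2) × 0.3257 = 0.3257 mol
V = nRT/P = 0.3257 × 62.36 × 437.15 / 3430 = 2.589 L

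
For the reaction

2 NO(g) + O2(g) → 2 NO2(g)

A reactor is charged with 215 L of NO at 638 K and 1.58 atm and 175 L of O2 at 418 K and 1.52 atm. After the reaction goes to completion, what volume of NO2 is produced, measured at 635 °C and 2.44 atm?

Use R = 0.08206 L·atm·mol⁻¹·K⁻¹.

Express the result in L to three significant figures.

198 L

n(NO) = PV/RT = (1.58 × 215) / (0.08206 × 638) = 6.488 mol
n(O2) = PV/RT = (1.52 × 175) / (0.08206 × 418) = 7.755 mol
For 6.488 mol NO, stoichiometry requires (1/2) × 6.488 = 3.244 mol O2; 7.755 mol is available, so NO is limiting.
n(NO2) = (2/2) × 6.488 = 6.488 mol
V(NO2) = nRT/P = 6.488 × 0.08206 × 908.15 / 2.44 = 198.2 L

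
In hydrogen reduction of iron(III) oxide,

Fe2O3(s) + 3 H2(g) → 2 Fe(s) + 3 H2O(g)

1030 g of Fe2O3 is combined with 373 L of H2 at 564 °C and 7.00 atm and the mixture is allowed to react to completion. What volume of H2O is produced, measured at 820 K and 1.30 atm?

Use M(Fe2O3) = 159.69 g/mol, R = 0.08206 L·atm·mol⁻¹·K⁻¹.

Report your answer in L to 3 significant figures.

1000 L

n(Fe2O3) = 1030 / 159.69 = 6.450 mol
n(H2) = PV/RT = (7.00 × 373) / (0.08206 × 837.15) = 38.01 mol
For 6.450 mol Fe2O3, stoichiometry requires (3/1) × 6.450 = 19.35 mol H2; 38.01 mol is available, so Fe2O3 is limiting.
n(H2O) = (3/1) × 6.450 = 19.35 mol
V(H2O) = nRT/P = 19.35 × 0.08206 × 820 / 1.30 = 1002 L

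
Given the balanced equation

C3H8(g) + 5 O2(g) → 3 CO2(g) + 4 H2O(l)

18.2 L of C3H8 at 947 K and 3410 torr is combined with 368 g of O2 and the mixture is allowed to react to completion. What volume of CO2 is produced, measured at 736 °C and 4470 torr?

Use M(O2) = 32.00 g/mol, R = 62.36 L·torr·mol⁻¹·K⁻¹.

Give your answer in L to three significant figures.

44.4 L

n(C3H8) = PV/RT = (3410 × 18.2) / (62.36 × 947) = 1.051 mol
n(O2) = 368 / 32.00 = 11.50 mol
For 1.051 mol C3H8, stoichiometry requires (5/1) × 1.051 = 5.255 mol O2; 11.50 mol is available, so C3H8 is limiting.
n(CO2) = (3/1) × 1.051 = 3.153 mol
V(CO2) = nRT/P = 3.153 × 62.36 × 1009.15 / 4470 = 44.39 L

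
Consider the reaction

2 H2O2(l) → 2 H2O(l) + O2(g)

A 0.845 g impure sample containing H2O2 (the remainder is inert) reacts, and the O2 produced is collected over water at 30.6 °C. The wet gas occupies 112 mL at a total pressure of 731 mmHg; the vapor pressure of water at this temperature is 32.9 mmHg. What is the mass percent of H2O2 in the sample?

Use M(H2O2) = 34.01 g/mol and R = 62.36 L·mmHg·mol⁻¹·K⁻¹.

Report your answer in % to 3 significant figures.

P(O2) = 731 − 32.9 = 698.1 mmHg
n(O2) = PV/RT = (698.1 × 0.1120) / (62.36 × 303.75) = 0.004128 mol
n(H2O2) = (2/1) × 0.004128 = 0.008256 mol
m(H2O2) = 0.008256 × 34.01 = 0.2808 g
%H2O2 = 0.2808 / 0.845 × 100 = 33.23%

33.2 %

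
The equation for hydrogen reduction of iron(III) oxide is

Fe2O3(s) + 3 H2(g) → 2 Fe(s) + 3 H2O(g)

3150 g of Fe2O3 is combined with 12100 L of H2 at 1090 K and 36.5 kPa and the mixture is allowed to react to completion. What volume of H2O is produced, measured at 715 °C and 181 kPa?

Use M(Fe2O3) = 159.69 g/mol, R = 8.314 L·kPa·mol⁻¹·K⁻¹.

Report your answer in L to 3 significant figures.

n(Fe2O3) = 3150 / 159.69 = 19.73 mol
n(H2) = PV/RT = (36.5 × 12100) / (8.314 × 1090) = 48.74 mol
For 19.73 mol Fe2O3, stoichiometry requires (3/1) × 19.73 = 59.19 mol H2; 48.74 mol is available, so H2 is limiting.
n(H2O) = (3/3) × 48.74 = 48.74 mol
V(H2O) = nRT/P = 48.74 × 8.314 × 988.15 / 181 = 2212 L

2210 L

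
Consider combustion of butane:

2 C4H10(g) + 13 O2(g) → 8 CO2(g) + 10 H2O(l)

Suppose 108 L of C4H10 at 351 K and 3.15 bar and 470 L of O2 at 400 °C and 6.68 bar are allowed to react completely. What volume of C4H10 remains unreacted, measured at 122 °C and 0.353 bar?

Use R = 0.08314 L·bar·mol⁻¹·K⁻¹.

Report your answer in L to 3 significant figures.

282 L

n(C4H10) = PV/RT = (3.15 × 108) / (0.08314 × 351) = 11.66 mol
n(O2) = PV/RT = (6.68 × 470) / (0.08314 × 673.15) = 56.10 mol
For 11.66 mol C4H10, stoichiometry requires (13/2) × 11.66 = 75.79 mol O2; 56.10 mol is available, so O2 is limiting.
n(C4H10) consumed = (2/13) × 56.10 = 8.631 mol; remaining = 11.66 − 8.631 = 3.029 mol
V(C4H10) = nRT/P = 3.029 × 0.08314 × 395.15 / 0.353 = 281.9 L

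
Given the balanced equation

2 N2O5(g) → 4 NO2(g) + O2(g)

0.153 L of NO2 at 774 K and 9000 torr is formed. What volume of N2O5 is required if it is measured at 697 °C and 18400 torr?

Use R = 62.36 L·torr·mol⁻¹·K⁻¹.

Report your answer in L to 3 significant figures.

n(NO2) = PV/RT = (9000 × 0.153) / (62.36 × 774) = 0.02853 mol
n(N2O5) = (2/4) × 0.02853 = 0.01426 mol
V = nRT/P = 0.01426 × 62.36 × 970.15 / 18400 = 0.04689 L

0.0469 L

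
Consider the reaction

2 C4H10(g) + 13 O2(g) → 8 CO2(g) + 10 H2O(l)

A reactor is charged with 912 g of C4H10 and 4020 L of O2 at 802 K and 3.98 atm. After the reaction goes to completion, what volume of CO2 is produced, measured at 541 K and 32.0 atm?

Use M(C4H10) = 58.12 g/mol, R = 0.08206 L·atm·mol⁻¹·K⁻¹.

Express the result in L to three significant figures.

n(C4H10) = 912 / 58.12 = 15.69 mol
n(O2) = PV/RT = (3.98 × 4020) / (0.08206 × 802) = 243.1 mol
For 15.69 mol C4H10, stoichiometry requires (13/2) × 15.69 = 102.0 mol O2; 243.1 mol is available, so C4H10 is limiting.
n(CO2) = (8/2) × 15.69 = 62.76 mol
V(CO2) = nRT/P = 62.76 × 0.08206 × 541 / 32.0 = 87.07 L

87.1 L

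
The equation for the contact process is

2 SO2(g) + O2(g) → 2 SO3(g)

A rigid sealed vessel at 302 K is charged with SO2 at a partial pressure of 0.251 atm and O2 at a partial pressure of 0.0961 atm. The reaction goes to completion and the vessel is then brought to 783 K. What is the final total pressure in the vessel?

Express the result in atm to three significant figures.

0.651 atm

With V and T fixed, P_i ∝ n_i, so the mole ratios apply directly to partial pressures at 302 K.
P(O2) required for 0.251 atm of SO2 = (1/2) × 0.251 = 0.1255 atm; available 0.0961 atm, so O2 is limiting.
P(SO2) remaining = 0.251 − (2/1) × 0.0961 = 0.05880 atm
P(gaseous products) = (2)/1 × 0.0961 = 0.1922 atm
P_total at 302 K = 0.05880 + 0.1922 = 0.2510 atm
Scaling to 783 K: P = 0.2510 × 783/302 = 0.6508 atm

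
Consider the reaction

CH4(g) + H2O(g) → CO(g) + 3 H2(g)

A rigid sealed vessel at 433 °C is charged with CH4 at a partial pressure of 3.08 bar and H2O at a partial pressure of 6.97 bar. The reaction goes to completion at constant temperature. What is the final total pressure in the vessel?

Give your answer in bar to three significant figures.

Because the vessel is rigid and T is held at 433 °C, work the stoichiometry in partial pressures (P_i = n_iRT/V).
P(H2O) required for 3.08 bar of CH4 = (1/1) × 3.08 = 3.080 bar; available 6.97 bar, so CH4 is limiting.
P(H2O) remaining = 6.97 − (1/1) × 3.08 = 3.890 bar
P(gaseous products) = (1+3)/1 × 3.08 = 12.32 bar
P_total at 433 °C = 3.890 + 12.32 = 16.21 bar

16.2 bar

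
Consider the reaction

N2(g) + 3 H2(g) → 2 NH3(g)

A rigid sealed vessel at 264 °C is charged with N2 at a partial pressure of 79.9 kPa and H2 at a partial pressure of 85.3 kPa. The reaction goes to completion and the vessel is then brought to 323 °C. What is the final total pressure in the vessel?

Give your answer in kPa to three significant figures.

120 kPa

With V and T fixed, P_i ∝ n_i, so the mole ratios apply directly to partial pressures at 264 °C.
P(H2) required for 79.9 kPa of N2 = (3/1) × 79.9 = 239.7 kPa; available 85.3 kPa, so H2 is limiting.
P(N2) remaining = 79.9 − (1/3) × 85.3 = 51.47 kPa
P(gaseous products) = (2)/3 × 85.3 = 56.87 kPa
P_total at 264 °C = 51.47 + 56.87 = 108.3 kPa
Scaling to 323 °C: P = 108.3 × 596.15/537.15 = 120.2 kPa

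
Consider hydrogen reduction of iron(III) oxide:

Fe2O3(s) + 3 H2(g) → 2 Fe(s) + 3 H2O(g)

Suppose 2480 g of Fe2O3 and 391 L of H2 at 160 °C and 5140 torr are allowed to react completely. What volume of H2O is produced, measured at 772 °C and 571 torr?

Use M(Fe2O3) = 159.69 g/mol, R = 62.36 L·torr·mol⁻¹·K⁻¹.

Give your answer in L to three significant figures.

n(Fe2O3) = 2480 / 159.69 = 15.53 mol
n(H2) = PV/RT = (5140 × 391) / (62.36 × 433.15) = 74.40 mol
For 15.53 mol Fe2O3, stoichiometry requires (3/1) × 15.53 = 46.59 mol H2; 74.40 mol is available, so Fe2O3 is limiting.
n(H2O) = (3/1) × 15.53 = 46.59 mol
V(H2O) = nRT/P = 46.59 × 62.36 × 1045.15 / 571 = 5318 L

5320 L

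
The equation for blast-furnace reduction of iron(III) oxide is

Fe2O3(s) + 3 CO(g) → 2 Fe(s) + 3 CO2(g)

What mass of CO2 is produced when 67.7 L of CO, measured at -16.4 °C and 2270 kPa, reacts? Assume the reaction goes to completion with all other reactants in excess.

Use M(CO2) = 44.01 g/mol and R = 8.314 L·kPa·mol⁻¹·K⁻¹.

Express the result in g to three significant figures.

3170 g

n(CO) = PV/RT = (2270 × 67.7) / (8.314 × 256.75) = 71.99 mol
n(CO2) = (3/3) × 71.99 = 71.99 mol
m(CO2) = 71.99 × 44.01 = 3168 g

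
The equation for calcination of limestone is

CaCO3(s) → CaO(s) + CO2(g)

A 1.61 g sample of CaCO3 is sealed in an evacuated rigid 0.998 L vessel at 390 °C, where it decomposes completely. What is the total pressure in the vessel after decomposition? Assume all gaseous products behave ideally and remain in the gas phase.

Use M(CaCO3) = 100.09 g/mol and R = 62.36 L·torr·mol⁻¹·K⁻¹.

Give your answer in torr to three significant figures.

n(CaCO3) = 1.61 / 100.09 = 0.01609 mol
n(gas produced) = (1/1) × 0.01609 = 0.01609 mol
P = nRT/V = 0.01609 × 62.36 × 663.15 / 0.998 = 666.7 torr

667 torr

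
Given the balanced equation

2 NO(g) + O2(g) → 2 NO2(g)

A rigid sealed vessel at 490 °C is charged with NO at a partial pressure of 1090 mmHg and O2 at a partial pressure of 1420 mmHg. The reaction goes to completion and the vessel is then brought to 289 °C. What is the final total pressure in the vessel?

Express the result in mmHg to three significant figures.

1450 mmHg

Because the vessel is rigid and T is held at 490 °C, work the stoichiometry in partial pressures (P_i = n_iRT/V).
P(O2) required for 1090 mmHg of NO = (1/2) × 1090 = 545.0 mmHg; available 1420 mmHg, so NO is limiting.
P(O2) remaining = 1420 − (1/2) × 1090 = 875.0 mmHg
P(gaseous products) = (2)/2 × 1090 = 1090 mmHg
P_total at 490 °C = 875.0 + 1090 = 1965 mmHg
Scaling to 289 °C: P = 1965 × 562.15/763.15 = 1447 mmHg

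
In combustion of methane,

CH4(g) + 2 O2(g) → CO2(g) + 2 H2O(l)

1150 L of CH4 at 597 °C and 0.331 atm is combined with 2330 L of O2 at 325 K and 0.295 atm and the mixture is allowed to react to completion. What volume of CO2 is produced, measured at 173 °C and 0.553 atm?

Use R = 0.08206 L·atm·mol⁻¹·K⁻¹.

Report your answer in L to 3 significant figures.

n(CH4) = PV/RT = (0.331 × 1150) / (0.08206 × 870.15) = 5.331 mol
n(O2) = PV/RT = (0.295 × 2330) / (0.08206 × 325) = 25.77 mol
For 5.331 mol CH4, stoichiometry requires (2/1) × 5.331 = 10.66 mol O2; 25.77 mol is available, so CH4 is limiting.
n(CO2) = (1/1) × 5.331 = 5.331 mol
V(CO2) = nRT/P = 5.331 × 0.08206 × 446.15 / 0.553 = 352.9 L

353 L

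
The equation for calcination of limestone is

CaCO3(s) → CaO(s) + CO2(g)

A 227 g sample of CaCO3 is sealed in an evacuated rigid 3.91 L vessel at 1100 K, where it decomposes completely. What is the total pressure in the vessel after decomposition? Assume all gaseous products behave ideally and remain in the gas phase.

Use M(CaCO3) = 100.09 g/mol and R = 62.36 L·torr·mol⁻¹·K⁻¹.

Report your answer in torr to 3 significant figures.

n(CaCO3) = 227 / 100.09 = 2.268 mol
n(gas produced) = (1/1) × 2.268 = 2.268 mol
P = nRT/V = 2.268 × 62.36 × 1100 / 3.91 = 39790 torr

39800 torr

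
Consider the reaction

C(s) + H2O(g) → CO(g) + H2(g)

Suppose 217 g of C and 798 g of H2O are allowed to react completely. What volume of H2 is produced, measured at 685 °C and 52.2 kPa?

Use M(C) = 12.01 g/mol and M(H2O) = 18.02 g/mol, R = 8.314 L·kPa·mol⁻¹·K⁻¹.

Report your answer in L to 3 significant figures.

n(C) = 217 / 12.01 = 18.07 mol
n(H2O) = 798 / 18.02 = 44.28 mol
For 18.07 mol C, stoichiometry requires (1/1) × 18.07 = 18.07 mol H2O; 44.28 mol is available, so C is limiting.
n(H2) = (1/1) × 18.07 = 18.07 mol
V(H2) = nRT/P = 18.07 × 8.314 × 958.15 / 52.2 = 2758 L

2760 L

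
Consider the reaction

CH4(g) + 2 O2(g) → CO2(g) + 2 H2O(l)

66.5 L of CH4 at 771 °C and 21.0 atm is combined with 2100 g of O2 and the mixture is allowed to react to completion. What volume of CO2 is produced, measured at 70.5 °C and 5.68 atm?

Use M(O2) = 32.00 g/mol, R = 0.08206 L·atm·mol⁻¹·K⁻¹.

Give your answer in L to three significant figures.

80.9 L

n(CH4) = PV/RT = (21.0 × 66.5) / (0.08206 × 1044.15) = 16.30 mol
n(O2) = 2100 / 32.00 = 65.62 mol
For 16.30 mol CH4, stoichiometry requires (2/1) × 16.30 = 32.60 mol O2; 65.62 mol is available, so CH4 is limiting.
n(CO2) = (1/1) × 16.30 = 16.30 mol
V(CO2) = nRT/P = 16.30 × 0.08206 × 343.65 / 5.68 = 80.93 L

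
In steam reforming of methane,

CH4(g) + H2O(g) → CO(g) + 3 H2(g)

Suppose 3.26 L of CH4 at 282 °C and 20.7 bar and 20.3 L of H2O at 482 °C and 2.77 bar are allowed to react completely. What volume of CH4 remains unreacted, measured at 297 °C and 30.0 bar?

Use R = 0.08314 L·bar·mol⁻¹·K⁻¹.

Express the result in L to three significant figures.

n(CH4) = PV/RT = (20.7 × 3.26) / (0.08314 × 555.15) = 1.462 mol
n(H2O) = PV/RT = (2.77 × 20.3) / (0.08314 × 755.15) = 0.8956 mol
For 1.462 mol CH4, stoichiometry requires (1/1) × 1.462 = 1.462 mol H2O; 0.8956 mol is available, so H2O is limiting.
n(CH4) consumed = (1/1) × 0.8956 = 0.8956 mol; remaining = 1.462 − 0.8956 = 0.5664 mol
V(CH4) = nRT/P = 0.5664 × 0.08314 × 570.15 / 30.0 = 0.8950 L

0.895 L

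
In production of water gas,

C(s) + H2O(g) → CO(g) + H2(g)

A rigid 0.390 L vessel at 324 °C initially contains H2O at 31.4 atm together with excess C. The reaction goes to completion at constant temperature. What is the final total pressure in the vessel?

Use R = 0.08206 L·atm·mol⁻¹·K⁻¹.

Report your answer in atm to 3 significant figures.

Rigid vessel, constant T ⇒ P scales with total gas moles (1 → 2).
P_final = (2/1) × 31.4 = 62.80 atm

62.8 atm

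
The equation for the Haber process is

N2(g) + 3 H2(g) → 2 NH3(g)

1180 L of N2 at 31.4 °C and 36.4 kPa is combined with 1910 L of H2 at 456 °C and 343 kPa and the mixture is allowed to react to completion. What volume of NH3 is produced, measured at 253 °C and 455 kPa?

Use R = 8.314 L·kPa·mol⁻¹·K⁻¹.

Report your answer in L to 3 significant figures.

326 L

n(N2) = PV/RT = (36.4 × 1180) / (8.314 × 304.55) = 16.96 mol
n(H2) = PV/RT = (343 × 1910) / (8.314 × 729.15) = 108.1 mol
For 16.96 mol N2, stoichiometry requires (3/1) × 16.96 = 50.88 mol H2; 108.1 mol is available, so N2 is limiting.
n(NH3) = (2/1) × 16.96 = 33.92 mol
V(NH3) = nRT/P = 33.92 × 8.314 × 526.15 / 455 = 326.1 L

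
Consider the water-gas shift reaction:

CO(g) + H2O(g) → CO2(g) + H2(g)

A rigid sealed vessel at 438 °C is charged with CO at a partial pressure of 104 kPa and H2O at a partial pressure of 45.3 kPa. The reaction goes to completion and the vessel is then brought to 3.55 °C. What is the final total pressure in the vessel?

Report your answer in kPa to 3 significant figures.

58.1 kPa

At constant V, partial pressures at 438 °C are proportional to moles, so apply stoichiometry directly to pressures.
P(H2O) required for 104 kPa of CO = (1/1) × 104 = 104.0 kPa; available 45.3 kPa, so H2O is limiting.
P(CO) remaining = 104 − (1/1) × 45.3 = 58.70 kPa
P(gaseous products) = (1+1)/1 × 45.3 = 90.60 kPa
P_total at 438 °C = 58.70 + 90.60 = 149.3 kPa
Scaling to 3.55 °C: P = 149.3 × 276.7/711.15 = 58.09 kPa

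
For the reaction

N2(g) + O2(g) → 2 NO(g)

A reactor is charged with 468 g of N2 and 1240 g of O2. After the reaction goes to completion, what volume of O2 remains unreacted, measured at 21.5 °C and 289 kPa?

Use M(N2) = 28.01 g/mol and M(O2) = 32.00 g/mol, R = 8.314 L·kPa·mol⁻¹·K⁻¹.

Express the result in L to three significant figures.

187 L

n(N2) = 468 / 28.01 = 16.71 mol
n(O2) = 1240 / 32.00 = 38.75 mol
For 16.71 mol N2, stoichiometry requires (1/1) × 16.71 = 16.71 mol O2; 38.75 mol is available, so N2 is limiting.
n(O2) consumed = (1/1) × 16.71 = 16.71 mol; remaining = 38.75 − 16.71 = 22.04 mol
V(O2) = nRT/P = 22.04 × 8.314 × 294.65 / 289 = 186.8 L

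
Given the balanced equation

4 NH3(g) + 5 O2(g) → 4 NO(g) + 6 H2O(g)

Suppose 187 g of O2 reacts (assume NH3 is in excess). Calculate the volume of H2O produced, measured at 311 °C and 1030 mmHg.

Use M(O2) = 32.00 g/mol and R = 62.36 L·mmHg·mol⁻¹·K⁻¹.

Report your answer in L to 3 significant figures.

n(O2) = 187.0 / 32.00 = 5.844 mol
n(H2O) = (6/5) × 5.844 = 7.013 mol
V = nRT/P = 7.013 × 62.36 × 584.15 / 1030 = 248.0 L

248 L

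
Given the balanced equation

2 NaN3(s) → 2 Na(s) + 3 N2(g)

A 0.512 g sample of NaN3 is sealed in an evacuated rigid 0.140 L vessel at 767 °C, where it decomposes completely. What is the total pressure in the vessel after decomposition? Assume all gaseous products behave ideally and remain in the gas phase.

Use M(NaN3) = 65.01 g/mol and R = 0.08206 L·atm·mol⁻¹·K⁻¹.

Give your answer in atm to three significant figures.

7.20 atm

n(NaN3) = 0.512 / 65.01 = 0.007876 mol
n(gas produced) = (3/2) × 0.007876 = 0.01181 mol
P = nRT/V = 0.01181 × 0.08206 × 1040.15 / 0.140 = 7.200 atm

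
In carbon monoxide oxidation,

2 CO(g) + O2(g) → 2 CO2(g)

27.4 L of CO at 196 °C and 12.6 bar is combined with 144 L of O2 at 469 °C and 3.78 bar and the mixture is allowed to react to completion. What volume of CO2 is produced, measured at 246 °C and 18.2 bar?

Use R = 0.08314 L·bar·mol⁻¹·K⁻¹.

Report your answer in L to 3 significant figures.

n(CO) = PV/RT = (12.6 × 27.4) / (0.08314 × 469.15) = 8.851 mol
n(O2) = PV/RT = (3.78 × 144) / (0.08314 × 742.15) = 8.822 mol
For 8.851 mol CO, stoichiometry requires (1/2) × 8.851 = 4.426 mol O2; 8.822 mol is available, so CO is limiting.
n(CO2) = (2/2) × 8.851 = 8.851 mol
V(CO2) = nRT/P = 8.851 × 0.08314 × 519.15 / 18.2 = 20.99 L

21.0 L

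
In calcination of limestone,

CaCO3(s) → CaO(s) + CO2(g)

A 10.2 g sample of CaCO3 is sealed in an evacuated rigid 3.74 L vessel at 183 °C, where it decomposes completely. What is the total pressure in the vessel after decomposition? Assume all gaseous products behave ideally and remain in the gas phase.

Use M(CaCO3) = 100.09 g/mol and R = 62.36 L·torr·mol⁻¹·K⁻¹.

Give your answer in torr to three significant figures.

n(CaCO3) = 10.2 / 100.09 = 0.1019 mol
n(gas produced) = (1/1) × 0.1019 = 0.1019 mol
P = nRT/V = 0.1019 × 62.36 × 456.15 / 3.74 = 775.0 torr

775 torr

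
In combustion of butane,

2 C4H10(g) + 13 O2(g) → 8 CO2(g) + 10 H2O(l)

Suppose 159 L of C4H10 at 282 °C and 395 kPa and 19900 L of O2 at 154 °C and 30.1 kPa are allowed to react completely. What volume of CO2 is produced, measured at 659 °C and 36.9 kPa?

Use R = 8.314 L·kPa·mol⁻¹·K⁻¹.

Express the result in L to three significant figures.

11400 L

n(C4H10) = PV/RT = (395 × 159) / (8.314 × 555.15) = 13.61 mol
n(O2) = PV/RT = (30.1 × 19900) / (8.314 × 427.15) = 168.7 mol
For 13.61 mol C4H10, stoichiometry requires (13/2) × 13.61 = 88.47 mol O2; 168.7 mol is available, so C4H10 is limiting.
n(CO2) = (8/2) × 13.61 = 54.44 mol
V(CO2) = nRT/P = 54.44 × 8.314 × 932.15 / 36.9 = 11430 L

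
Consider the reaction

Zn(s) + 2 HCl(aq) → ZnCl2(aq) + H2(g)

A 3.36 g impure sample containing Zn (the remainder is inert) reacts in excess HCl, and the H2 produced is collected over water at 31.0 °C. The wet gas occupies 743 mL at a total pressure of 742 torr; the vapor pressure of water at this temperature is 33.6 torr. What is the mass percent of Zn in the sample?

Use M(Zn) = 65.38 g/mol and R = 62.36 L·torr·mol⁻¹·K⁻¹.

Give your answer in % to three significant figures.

P(H2) = 742 − 33.6 = 708.4 torr
n(H2) = PV/RT = (708.4 × 0.7430) / (62.36 × 304.15) = 0.02775 mol
n(Zn) = (1/1) × 0.02775 = 0.02775 mol
m(Zn) = 0.02775 × 65.38 = 1.814 g
%Zn = 1.814 / 3.36 × 100 = 53.99%

54.0 %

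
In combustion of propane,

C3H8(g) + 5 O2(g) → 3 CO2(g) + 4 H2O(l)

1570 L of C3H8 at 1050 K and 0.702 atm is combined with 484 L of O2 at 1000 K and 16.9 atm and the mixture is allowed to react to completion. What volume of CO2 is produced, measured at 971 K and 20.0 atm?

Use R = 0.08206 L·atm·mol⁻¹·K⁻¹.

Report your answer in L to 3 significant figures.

n(C3H8) = PV/RT = (0.702 × 1570) / (0.08206 × 1050) = 12.79 mol
n(O2) = PV/RT = (16.9 × 484) / (0.08206 × 1000) = 99.68 mol
For 12.79 mol C3H8, stoichiometry requires (5/1) × 12.79 = 63.95 mol O2; 99.68 mol is available, so C3H8 is limiting.
n(CO2) = (3/1) × 12.79 = 38.37 mol
V(CO2) = nRT/P = 38.37 × 0.08206 × 971 / 20.0 = 152.9 L

153 L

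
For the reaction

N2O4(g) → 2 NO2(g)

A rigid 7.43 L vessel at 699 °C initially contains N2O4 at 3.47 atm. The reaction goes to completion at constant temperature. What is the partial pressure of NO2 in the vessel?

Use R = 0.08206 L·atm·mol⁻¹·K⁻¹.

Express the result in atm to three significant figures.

n(N2O4)₀ = PV/RT = (3.47 × 7.43) / (0.08206 × 972.15) = 0.3232 mol
n(NO2) = (2/1) × 0.3232 = 0.6464 mol
P(NO2) = nRT/V = 0.6464 × 0.08206 × 972.15 / 7.43 = 6.940 atm

6.94 atm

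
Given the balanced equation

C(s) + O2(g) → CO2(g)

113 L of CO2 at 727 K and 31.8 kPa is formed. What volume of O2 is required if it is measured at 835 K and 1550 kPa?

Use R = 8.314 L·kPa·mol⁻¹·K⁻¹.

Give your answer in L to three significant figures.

n(CO2) = PV/RT = (31.8 × 113) / (8.314 × 727) = 0.5945 mol
n(O2) = (1/1) × 0.5945 = 0.5945 mol
V = nRT/P = 0.5945 × 8.314 × 835 / 1550 = 2.663 L

2.66 L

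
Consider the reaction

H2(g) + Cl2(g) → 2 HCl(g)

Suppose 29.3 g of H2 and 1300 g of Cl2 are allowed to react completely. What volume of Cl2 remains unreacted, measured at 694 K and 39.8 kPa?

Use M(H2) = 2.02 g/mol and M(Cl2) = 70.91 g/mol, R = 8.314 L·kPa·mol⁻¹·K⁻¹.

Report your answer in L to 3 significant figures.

555 L

n(H2) = 29.3 / 2.02 = 14.50 mol
n(Cl2) = 1300 / 70.91 = 18.33 mol
For 14.50 mol H2, stoichiometry requires (1/1) × 14.50 = 14.50 mol Cl2; 18.33 mol is available, so H2 is limiting.
n(Cl2) consumed = (1/1) × 14.50 = 14.50 mol; remaining = 18.33 − 14.50 = 3.830 mol
V(Cl2) = nRT/P = 3.830 × 8.314 × 694 / 39.8 = 555.2 L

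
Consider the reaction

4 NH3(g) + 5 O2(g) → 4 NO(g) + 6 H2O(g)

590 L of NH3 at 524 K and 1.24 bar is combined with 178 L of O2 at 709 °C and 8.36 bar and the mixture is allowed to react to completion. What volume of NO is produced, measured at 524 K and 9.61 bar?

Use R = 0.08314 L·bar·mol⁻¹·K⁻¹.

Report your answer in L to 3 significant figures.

n(NH3) = PV/RT = (1.24 × 590) / (0.08314 × 524) = 16.79 mol
n(O2) = PV/RT = (8.36 × 178) / (0.08314 × 982.15) = 18.22 mol
For 16.79 mol NH3, stoichiometry requires (5/4) × 16.79 = 20.99 mol O2; 18.22 mol is available, so O2 is limiting.
n(NO) = (4/5) × 18.22 = 14.58 mol
V(NO) = nRT/P = 14.58 × 0.08314 × 524 / 9.61 = 66.10 L

66.1 L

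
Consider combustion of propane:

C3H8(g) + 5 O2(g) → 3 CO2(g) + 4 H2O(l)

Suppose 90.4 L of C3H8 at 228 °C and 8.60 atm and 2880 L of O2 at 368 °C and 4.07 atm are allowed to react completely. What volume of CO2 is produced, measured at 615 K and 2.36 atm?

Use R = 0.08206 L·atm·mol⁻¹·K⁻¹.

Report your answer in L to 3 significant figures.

1210 L

n(C3H8) = PV/RT = (8.60 × 90.4) / (0.08206 × 501.15) = 18.90 mol
n(O2) = PV/RT = (4.07 × 2880) / (0.08206 × 641.15) = 222.8 mol
For 18.90 mol C3H8, stoichiometry requires (5/1) × 18.90 = 94.50 mol O2; 222.8 mol is available, so C3H8 is limiting.
n(CO2) = (3/1) × 18.90 = 56.70 mol
V(CO2) = nRT/P = 56.70 × 0.08206 × 615 / 2.36 = 1212 L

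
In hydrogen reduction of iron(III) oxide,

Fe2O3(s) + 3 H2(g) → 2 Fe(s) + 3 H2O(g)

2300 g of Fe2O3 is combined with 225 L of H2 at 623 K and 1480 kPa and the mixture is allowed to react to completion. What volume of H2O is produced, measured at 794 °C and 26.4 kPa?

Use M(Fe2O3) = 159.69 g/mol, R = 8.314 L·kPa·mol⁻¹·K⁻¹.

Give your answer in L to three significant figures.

14500 L

n(Fe2O3) = 2300 / 159.69 = 14.40 mol
n(H2) = PV/RT = (1480 × 225) / (8.314 × 623) = 64.29 mol
For 14.40 mol Fe2O3, stoichiometry requires (3/1) × 14.40 = 43.20 mol H2; 64.29 mol is available, so Fe2O3 is limiting.
n(H2O) = (3/1) × 14.40 = 43.20 mol
V(H2O) = nRT/P = 43.20 × 8.314 × 1067.15 / 26.4 = 14520 L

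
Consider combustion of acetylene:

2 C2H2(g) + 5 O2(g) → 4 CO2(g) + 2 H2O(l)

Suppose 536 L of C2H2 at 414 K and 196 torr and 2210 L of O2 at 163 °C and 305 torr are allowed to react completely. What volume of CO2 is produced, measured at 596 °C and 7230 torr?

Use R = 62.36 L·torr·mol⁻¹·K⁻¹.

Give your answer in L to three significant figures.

61.0 L

n(C2H2) = PV/RT = (196 × 536) / (62.36 × 414) = 4.069 mol
n(O2) = PV/RT = (305 × 2210) / (62.36 × 436.15) = 24.78 mol
For 4.069 mol C2H2, stoichiometry requires (5/2) × 4.069 = 10.17 mol O2; 24.78 mol is available, so C2H2 is limiting.
n(CO2) = (4/2) × 4.069 = 8.138 mol
V(CO2) = nRT/P = 8.138 × 62.36 × 869.15 / 7230 = 61.01 L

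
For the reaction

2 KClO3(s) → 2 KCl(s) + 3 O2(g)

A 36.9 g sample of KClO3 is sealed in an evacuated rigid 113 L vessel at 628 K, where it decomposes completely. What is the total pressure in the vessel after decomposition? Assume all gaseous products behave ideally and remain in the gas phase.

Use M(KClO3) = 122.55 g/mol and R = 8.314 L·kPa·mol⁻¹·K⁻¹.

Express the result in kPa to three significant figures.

20.9 kPa

n(KClO3) = 36.9 / 122.55 = 0.3011 mol
n(gas produced) = (3/2) × 0.3011 = 0.4516 mol
P = nRT/V = 0.4516 × 8.314 × 628 / 113 = 20.87 kPa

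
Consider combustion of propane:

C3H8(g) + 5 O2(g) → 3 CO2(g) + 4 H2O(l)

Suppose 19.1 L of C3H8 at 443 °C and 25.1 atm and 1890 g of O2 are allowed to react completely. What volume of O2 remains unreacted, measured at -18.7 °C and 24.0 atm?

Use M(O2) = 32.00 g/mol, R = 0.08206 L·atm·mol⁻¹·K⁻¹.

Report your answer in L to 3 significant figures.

n(C3H8) = PV/RT = (25.1 × 19.1) / (0.08206 × 716.15) = 8.158 mol
n(O2) = 1890 / 32.00 = 59.06 mol
For 8.158 mol C3H8, stoichiometry requires (5/1) × 8.158 = 40.79 mol O2; 59.06 mol is available, so C3H8 is limiting.
n(O2) consumed = (5/1) × 8.158 = 40.79 mol; remaining = 59.06 − 40.79 = 18.27 mol
V(O2) = nRT/P = 18.27 × 0.08206 × 254.45 / 24.0 = 15.90 L

15.9 L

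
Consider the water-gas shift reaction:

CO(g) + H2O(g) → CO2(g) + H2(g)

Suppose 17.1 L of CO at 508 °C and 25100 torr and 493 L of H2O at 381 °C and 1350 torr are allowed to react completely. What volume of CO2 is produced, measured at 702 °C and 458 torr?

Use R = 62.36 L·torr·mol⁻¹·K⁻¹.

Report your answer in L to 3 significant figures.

1170 L

n(CO) = PV/RT = (25100 × 17.1) / (62.36 × 781.15) = 8.811 mol
n(H2O) = PV/RT = (1350 × 493) / (62.36 × 654.15) = 16.32 mol
For 8.811 mol CO, stoichiometry requires (1/1) × 8.811 = 8.811 mol H2O; 16.32 mol is available, so CO is limiting.
n(CO2) = (1/1) × 8.811 = 8.811 mol
V(CO2) = nRT/P = 8.811 × 62.36 × 975.15 / 458 = 1170 L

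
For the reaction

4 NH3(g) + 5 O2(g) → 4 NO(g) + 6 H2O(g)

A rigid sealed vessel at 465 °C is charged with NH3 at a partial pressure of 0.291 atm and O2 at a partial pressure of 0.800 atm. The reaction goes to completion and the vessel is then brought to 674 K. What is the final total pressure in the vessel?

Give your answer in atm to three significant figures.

1.06 atm

At constant V, partial pressures at 465 °C are proportional to moles, so apply stoichiometry directly to pressures.
P(O2) required for 0.291 atm of NH3 = (5/4) × 0.291 = 0.3637 atm; available 0.800 atm, so NH3 is limiting.
P(O2) remaining = 0.800 − (5/4) × 0.291 = 0.4363 atm
P(gaseous products) = (4+6)/4 × 0.291 = 0.7275 atm
P_total at 465 °C = 0.4363 + 0.7275 = 1.164 atm
Scaling to 674 K: P = 1.164 × 674/738.15 = 1.063 atm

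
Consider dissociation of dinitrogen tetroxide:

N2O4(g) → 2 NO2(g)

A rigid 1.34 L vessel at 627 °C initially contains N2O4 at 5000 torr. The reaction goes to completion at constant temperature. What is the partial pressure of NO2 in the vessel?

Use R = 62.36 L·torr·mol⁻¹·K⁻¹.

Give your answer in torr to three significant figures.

n(N2O4)₀ = PV/RT = (5000 × 1.34) / (62.36 × 900.15) = 0.1194 mol
n(NO2) = (2/1) × 0.1194 = 0.2388 mol
P(NO2) = nRT/V = 0.2388 × 62.36 × 900.15 / 1.34 = 10000 torr

10000 torr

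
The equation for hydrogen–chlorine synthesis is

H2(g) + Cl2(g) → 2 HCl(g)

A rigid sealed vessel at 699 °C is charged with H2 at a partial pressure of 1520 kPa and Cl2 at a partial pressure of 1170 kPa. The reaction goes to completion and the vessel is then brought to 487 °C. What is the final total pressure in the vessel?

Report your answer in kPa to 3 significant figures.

2100 kPa

At constant V, partial pressures at 699 °C are proportional to moles, so apply stoichiometry directly to pressures.
P(Cl2) required for 1520 kPa of H2 = (1/1) × 1520 = 1520 kPa; available 1170 kPa, so Cl2 is limiting.
P(H2) remaining = 1520 − (1/1) × 1170 = 350.0 kPa
P(gaseous products) = (2)/1 × 1170 = 2340 kPa
P_total at 699 °C = 350.0 + 2340 = 2690 kPa
Scaling to 487 °C: P = 2690 × 760.15/972.15 = 2103 kPa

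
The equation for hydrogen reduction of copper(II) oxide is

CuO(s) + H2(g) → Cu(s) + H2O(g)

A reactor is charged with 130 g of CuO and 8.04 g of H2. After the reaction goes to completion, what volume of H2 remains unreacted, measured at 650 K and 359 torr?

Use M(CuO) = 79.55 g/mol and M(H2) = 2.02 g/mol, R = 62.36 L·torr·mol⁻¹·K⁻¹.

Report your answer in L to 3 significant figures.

n(CuO) = 130 / 79.55 = 1.634 mol
n(H2) = 8.04 / 2.02 = 3.980 mol
For 1.634 mol CuO, stoichiometry requires (1/1) × 1.634 = 1.634 mol H2; 3.980 mol is available, so CuO is limiting.
n(H2) consumed = (1/1) × 1.634 = 1.634 mol; remaining = 3.980 − 1.634 = 2.346 mol
V(H2) = nRT/P = 2.346 × 62.36 × 650 / 359 = 264.9 L

265 L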